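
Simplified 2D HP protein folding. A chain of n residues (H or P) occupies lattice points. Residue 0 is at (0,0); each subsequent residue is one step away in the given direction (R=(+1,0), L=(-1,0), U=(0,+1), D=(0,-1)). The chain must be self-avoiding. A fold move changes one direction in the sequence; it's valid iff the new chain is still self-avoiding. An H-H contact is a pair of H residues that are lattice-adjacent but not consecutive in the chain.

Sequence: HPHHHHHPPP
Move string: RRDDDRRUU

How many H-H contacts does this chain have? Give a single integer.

Answer: 0

Derivation:
Positions: [(0, 0), (1, 0), (2, 0), (2, -1), (2, -2), (2, -3), (3, -3), (4, -3), (4, -2), (4, -1)]
No H-H contacts found.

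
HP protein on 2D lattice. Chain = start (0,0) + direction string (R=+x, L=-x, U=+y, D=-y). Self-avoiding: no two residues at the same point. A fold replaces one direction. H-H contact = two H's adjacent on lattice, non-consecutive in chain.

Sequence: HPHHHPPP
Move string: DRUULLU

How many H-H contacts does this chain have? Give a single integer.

Answer: 1

Derivation:
Positions: [(0, 0), (0, -1), (1, -1), (1, 0), (1, 1), (0, 1), (-1, 1), (-1, 2)]
H-H contact: residue 0 @(0,0) - residue 3 @(1, 0)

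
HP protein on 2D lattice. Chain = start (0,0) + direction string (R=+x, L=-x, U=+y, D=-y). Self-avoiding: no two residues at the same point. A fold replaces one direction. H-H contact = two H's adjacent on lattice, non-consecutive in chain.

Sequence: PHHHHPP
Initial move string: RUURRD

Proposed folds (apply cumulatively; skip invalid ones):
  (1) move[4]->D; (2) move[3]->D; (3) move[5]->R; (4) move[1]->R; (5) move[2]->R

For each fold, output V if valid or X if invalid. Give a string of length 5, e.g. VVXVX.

Initial: RUURRD -> [(0, 0), (1, 0), (1, 1), (1, 2), (2, 2), (3, 2), (3, 1)]
Fold 1: move[4]->D => RUURDD VALID
Fold 2: move[3]->D => RUUDDD INVALID (collision), skipped
Fold 3: move[5]->R => RUURDR VALID
Fold 4: move[1]->R => RRURDR VALID
Fold 5: move[2]->R => RRRRDR VALID

Answer: VXVVV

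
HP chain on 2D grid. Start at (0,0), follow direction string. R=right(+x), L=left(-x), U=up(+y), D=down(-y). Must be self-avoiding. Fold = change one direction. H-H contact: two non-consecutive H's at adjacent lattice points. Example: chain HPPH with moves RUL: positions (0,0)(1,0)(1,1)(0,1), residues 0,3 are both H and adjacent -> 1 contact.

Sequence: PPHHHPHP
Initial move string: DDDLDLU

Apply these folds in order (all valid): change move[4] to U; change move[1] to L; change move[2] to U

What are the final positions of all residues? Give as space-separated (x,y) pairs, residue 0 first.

Answer: (0,0) (0,-1) (-1,-1) (-1,0) (-2,0) (-2,1) (-3,1) (-3,2)

Derivation:
Initial moves: DDDLDLU
Fold: move[4]->U => DDDLULU (positions: [(0, 0), (0, -1), (0, -2), (0, -3), (-1, -3), (-1, -2), (-2, -2), (-2, -1)])
Fold: move[1]->L => DLDLULU (positions: [(0, 0), (0, -1), (-1, -1), (-1, -2), (-2, -2), (-2, -1), (-3, -1), (-3, 0)])
Fold: move[2]->U => DLULULU (positions: [(0, 0), (0, -1), (-1, -1), (-1, 0), (-2, 0), (-2, 1), (-3, 1), (-3, 2)])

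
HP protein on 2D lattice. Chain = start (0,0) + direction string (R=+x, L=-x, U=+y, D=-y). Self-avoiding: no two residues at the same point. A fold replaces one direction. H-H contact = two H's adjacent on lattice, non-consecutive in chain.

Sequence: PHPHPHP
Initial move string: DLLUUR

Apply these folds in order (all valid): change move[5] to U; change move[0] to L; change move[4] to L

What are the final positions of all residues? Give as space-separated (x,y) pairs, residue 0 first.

Answer: (0,0) (-1,0) (-2,0) (-3,0) (-3,1) (-4,1) (-4,2)

Derivation:
Initial moves: DLLUUR
Fold: move[5]->U => DLLUUU (positions: [(0, 0), (0, -1), (-1, -1), (-2, -1), (-2, 0), (-2, 1), (-2, 2)])
Fold: move[0]->L => LLLUUU (positions: [(0, 0), (-1, 0), (-2, 0), (-3, 0), (-3, 1), (-3, 2), (-3, 3)])
Fold: move[4]->L => LLLULU (positions: [(0, 0), (-1, 0), (-2, 0), (-3, 0), (-3, 1), (-4, 1), (-4, 2)])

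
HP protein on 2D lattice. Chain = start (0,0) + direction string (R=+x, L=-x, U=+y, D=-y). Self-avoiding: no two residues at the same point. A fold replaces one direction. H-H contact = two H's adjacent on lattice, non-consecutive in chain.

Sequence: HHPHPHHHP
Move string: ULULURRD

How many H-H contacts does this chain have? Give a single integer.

Positions: [(0, 0), (0, 1), (-1, 1), (-1, 2), (-2, 2), (-2, 3), (-1, 3), (0, 3), (0, 2)]
H-H contact: residue 3 @(-1,2) - residue 6 @(-1, 3)

Answer: 1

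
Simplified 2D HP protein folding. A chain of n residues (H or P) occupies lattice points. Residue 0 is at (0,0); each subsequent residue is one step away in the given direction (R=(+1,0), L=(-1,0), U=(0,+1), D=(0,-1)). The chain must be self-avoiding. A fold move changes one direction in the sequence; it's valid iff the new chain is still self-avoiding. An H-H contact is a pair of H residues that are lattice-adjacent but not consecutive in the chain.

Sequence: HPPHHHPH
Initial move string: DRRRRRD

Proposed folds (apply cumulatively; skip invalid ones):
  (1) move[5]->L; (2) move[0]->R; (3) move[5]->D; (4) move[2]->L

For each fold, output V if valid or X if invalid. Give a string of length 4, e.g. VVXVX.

Answer: XVVX

Derivation:
Initial: DRRRRRD -> [(0, 0), (0, -1), (1, -1), (2, -1), (3, -1), (4, -1), (5, -1), (5, -2)]
Fold 1: move[5]->L => DRRRRLD INVALID (collision), skipped
Fold 2: move[0]->R => RRRRRRD VALID
Fold 3: move[5]->D => RRRRRDD VALID
Fold 4: move[2]->L => RRLRRDD INVALID (collision), skipped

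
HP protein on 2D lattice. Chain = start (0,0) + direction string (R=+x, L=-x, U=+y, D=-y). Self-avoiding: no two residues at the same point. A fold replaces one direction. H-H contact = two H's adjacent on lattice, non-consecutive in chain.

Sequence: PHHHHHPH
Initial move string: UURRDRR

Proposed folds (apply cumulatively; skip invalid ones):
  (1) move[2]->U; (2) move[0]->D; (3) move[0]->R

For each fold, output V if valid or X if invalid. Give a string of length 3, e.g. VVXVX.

Initial: UURRDRR -> [(0, 0), (0, 1), (0, 2), (1, 2), (2, 2), (2, 1), (3, 1), (4, 1)]
Fold 1: move[2]->U => UUURDRR VALID
Fold 2: move[0]->D => DUURDRR INVALID (collision), skipped
Fold 3: move[0]->R => RUURDRR VALID

Answer: VXV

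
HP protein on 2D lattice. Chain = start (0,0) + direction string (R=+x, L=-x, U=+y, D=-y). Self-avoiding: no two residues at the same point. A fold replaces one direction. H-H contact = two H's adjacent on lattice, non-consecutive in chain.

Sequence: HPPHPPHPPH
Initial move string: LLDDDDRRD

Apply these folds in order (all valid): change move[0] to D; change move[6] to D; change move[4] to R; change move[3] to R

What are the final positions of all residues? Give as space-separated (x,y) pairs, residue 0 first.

Answer: (0,0) (0,-1) (-1,-1) (-1,-2) (0,-2) (1,-2) (1,-3) (1,-4) (2,-4) (2,-5)

Derivation:
Initial moves: LLDDDDRRD
Fold: move[0]->D => DLDDDDRRD (positions: [(0, 0), (0, -1), (-1, -1), (-1, -2), (-1, -3), (-1, -4), (-1, -5), (0, -5), (1, -5), (1, -6)])
Fold: move[6]->D => DLDDDDDRD (positions: [(0, 0), (0, -1), (-1, -1), (-1, -2), (-1, -3), (-1, -4), (-1, -5), (-1, -6), (0, -6), (0, -7)])
Fold: move[4]->R => DLDDRDDRD (positions: [(0, 0), (0, -1), (-1, -1), (-1, -2), (-1, -3), (0, -3), (0, -4), (0, -5), (1, -5), (1, -6)])
Fold: move[3]->R => DLDRRDDRD (positions: [(0, 0), (0, -1), (-1, -1), (-1, -2), (0, -2), (1, -2), (1, -3), (1, -4), (2, -4), (2, -5)])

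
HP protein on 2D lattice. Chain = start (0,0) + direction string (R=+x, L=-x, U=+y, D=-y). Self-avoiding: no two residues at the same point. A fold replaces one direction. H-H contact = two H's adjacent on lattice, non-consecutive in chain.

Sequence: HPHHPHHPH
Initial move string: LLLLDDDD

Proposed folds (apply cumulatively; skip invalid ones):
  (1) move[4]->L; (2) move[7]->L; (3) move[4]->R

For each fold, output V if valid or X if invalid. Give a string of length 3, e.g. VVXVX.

Initial: LLLLDDDD -> [(0, 0), (-1, 0), (-2, 0), (-3, 0), (-4, 0), (-4, -1), (-4, -2), (-4, -3), (-4, -4)]
Fold 1: move[4]->L => LLLLLDDD VALID
Fold 2: move[7]->L => LLLLLDDL VALID
Fold 3: move[4]->R => LLLLRDDL INVALID (collision), skipped

Answer: VVX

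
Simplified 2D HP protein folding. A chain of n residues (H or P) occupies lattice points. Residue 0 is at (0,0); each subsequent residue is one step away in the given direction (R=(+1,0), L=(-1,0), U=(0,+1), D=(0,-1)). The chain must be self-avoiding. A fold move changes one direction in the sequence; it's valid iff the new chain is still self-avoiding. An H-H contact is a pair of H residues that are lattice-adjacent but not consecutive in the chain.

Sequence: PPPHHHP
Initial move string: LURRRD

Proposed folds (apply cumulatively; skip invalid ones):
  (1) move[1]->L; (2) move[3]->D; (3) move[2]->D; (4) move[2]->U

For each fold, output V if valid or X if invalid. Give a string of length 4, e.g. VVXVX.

Answer: XXXV

Derivation:
Initial: LURRRD -> [(0, 0), (-1, 0), (-1, 1), (0, 1), (1, 1), (2, 1), (2, 0)]
Fold 1: move[1]->L => LLRRRD INVALID (collision), skipped
Fold 2: move[3]->D => LURDRD INVALID (collision), skipped
Fold 3: move[2]->D => LUDRRD INVALID (collision), skipped
Fold 4: move[2]->U => LUURRD VALID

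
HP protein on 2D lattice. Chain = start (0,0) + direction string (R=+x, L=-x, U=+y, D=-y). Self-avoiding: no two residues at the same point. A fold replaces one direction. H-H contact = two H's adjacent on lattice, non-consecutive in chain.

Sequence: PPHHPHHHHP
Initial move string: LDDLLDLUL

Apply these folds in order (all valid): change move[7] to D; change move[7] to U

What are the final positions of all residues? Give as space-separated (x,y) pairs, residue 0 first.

Initial moves: LDDLLDLUL
Fold: move[7]->D => LDDLLDLDL (positions: [(0, 0), (-1, 0), (-1, -1), (-1, -2), (-2, -2), (-3, -2), (-3, -3), (-4, -3), (-4, -4), (-5, -4)])
Fold: move[7]->U => LDDLLDLUL (positions: [(0, 0), (-1, 0), (-1, -1), (-1, -2), (-2, -2), (-3, -2), (-3, -3), (-4, -3), (-4, -2), (-5, -2)])

Answer: (0,0) (-1,0) (-1,-1) (-1,-2) (-2,-2) (-3,-2) (-3,-3) (-4,-3) (-4,-2) (-5,-2)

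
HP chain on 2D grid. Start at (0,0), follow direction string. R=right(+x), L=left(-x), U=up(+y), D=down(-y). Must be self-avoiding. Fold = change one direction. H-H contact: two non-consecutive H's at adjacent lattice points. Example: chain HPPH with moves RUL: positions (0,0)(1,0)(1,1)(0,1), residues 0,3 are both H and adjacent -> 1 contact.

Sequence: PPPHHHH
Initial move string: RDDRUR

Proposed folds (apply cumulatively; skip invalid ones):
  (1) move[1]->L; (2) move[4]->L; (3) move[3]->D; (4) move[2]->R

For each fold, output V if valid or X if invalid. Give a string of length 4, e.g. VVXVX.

Answer: XXXV

Derivation:
Initial: RDDRUR -> [(0, 0), (1, 0), (1, -1), (1, -2), (2, -2), (2, -1), (3, -1)]
Fold 1: move[1]->L => RLDRUR INVALID (collision), skipped
Fold 2: move[4]->L => RDDRLR INVALID (collision), skipped
Fold 3: move[3]->D => RDDDUR INVALID (collision), skipped
Fold 4: move[2]->R => RDRRUR VALID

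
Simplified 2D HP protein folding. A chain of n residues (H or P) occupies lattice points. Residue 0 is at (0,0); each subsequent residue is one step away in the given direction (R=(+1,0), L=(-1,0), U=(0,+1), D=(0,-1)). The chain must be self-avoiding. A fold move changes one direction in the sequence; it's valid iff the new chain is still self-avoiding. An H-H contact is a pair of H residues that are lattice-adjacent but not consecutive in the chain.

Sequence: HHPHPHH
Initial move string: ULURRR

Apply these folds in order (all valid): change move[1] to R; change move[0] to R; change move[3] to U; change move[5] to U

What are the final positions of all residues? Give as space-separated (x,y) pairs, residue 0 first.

Initial moves: ULURRR
Fold: move[1]->R => URURRR (positions: [(0, 0), (0, 1), (1, 1), (1, 2), (2, 2), (3, 2), (4, 2)])
Fold: move[0]->R => RRURRR (positions: [(0, 0), (1, 0), (2, 0), (2, 1), (3, 1), (4, 1), (5, 1)])
Fold: move[3]->U => RRUURR (positions: [(0, 0), (1, 0), (2, 0), (2, 1), (2, 2), (3, 2), (4, 2)])
Fold: move[5]->U => RRUURU (positions: [(0, 0), (1, 0), (2, 0), (2, 1), (2, 2), (3, 2), (3, 3)])

Answer: (0,0) (1,0) (2,0) (2,1) (2,2) (3,2) (3,3)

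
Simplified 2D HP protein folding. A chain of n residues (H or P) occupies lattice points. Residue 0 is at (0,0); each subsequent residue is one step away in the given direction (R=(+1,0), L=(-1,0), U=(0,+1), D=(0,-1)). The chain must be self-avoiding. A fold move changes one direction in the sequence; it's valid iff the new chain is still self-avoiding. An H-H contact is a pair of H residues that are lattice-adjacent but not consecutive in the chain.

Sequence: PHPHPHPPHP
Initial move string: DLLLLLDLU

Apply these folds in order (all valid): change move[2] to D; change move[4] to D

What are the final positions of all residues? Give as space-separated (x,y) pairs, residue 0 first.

Answer: (0,0) (0,-1) (-1,-1) (-1,-2) (-2,-2) (-2,-3) (-3,-3) (-3,-4) (-4,-4) (-4,-3)

Derivation:
Initial moves: DLLLLLDLU
Fold: move[2]->D => DLDLLLDLU (positions: [(0, 0), (0, -1), (-1, -1), (-1, -2), (-2, -2), (-3, -2), (-4, -2), (-4, -3), (-5, -3), (-5, -2)])
Fold: move[4]->D => DLDLDLDLU (positions: [(0, 0), (0, -1), (-1, -1), (-1, -2), (-2, -2), (-2, -3), (-3, -3), (-3, -4), (-4, -4), (-4, -3)])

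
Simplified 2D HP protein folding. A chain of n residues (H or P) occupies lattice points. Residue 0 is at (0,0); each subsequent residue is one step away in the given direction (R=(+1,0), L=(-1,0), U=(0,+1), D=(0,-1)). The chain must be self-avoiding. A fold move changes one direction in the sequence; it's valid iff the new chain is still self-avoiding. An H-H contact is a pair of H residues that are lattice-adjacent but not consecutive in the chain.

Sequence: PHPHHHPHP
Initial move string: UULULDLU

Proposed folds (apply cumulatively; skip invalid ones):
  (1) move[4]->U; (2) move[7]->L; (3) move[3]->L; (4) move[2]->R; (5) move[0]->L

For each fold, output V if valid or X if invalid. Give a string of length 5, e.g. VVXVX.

Answer: XVVXV

Derivation:
Initial: UULULDLU -> [(0, 0), (0, 1), (0, 2), (-1, 2), (-1, 3), (-2, 3), (-2, 2), (-3, 2), (-3, 3)]
Fold 1: move[4]->U => UULUUDLU INVALID (collision), skipped
Fold 2: move[7]->L => UULULDLL VALID
Fold 3: move[3]->L => UULLLDLL VALID
Fold 4: move[2]->R => UURLLDLL INVALID (collision), skipped
Fold 5: move[0]->L => LULLLDLL VALID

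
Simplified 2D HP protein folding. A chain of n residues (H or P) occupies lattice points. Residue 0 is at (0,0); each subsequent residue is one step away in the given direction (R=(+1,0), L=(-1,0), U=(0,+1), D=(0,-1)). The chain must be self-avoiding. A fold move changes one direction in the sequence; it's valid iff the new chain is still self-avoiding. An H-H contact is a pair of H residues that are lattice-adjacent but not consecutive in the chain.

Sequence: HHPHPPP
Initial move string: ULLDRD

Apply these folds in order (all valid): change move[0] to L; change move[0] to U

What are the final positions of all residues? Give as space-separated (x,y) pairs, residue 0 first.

Answer: (0,0) (0,1) (-1,1) (-2,1) (-2,0) (-1,0) (-1,-1)

Derivation:
Initial moves: ULLDRD
Fold: move[0]->L => LLLDRD (positions: [(0, 0), (-1, 0), (-2, 0), (-3, 0), (-3, -1), (-2, -1), (-2, -2)])
Fold: move[0]->U => ULLDRD (positions: [(0, 0), (0, 1), (-1, 1), (-2, 1), (-2, 0), (-1, 0), (-1, -1)])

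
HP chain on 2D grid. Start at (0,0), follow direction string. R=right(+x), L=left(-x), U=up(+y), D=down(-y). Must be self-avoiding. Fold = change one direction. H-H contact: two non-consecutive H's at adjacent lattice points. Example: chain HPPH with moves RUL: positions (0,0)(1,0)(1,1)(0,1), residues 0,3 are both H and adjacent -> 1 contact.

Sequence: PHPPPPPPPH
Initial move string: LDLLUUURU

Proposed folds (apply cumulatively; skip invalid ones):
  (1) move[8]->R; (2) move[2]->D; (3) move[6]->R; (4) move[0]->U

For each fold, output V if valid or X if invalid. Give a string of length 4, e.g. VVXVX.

Answer: VVXX

Derivation:
Initial: LDLLUUURU -> [(0, 0), (-1, 0), (-1, -1), (-2, -1), (-3, -1), (-3, 0), (-3, 1), (-3, 2), (-2, 2), (-2, 3)]
Fold 1: move[8]->R => LDLLUUURR VALID
Fold 2: move[2]->D => LDDLUUURR VALID
Fold 3: move[6]->R => LDDLUURRR INVALID (collision), skipped
Fold 4: move[0]->U => UDDLUUURR INVALID (collision), skipped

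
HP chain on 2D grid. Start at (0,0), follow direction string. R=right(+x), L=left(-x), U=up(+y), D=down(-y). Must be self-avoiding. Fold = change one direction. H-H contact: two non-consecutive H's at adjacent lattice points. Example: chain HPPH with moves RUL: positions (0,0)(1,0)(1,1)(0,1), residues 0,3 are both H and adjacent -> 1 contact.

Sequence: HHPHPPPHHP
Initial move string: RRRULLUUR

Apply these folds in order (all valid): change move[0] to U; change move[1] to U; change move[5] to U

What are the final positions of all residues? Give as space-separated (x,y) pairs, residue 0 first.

Initial moves: RRRULLUUR
Fold: move[0]->U => URRULLUUR (positions: [(0, 0), (0, 1), (1, 1), (2, 1), (2, 2), (1, 2), (0, 2), (0, 3), (0, 4), (1, 4)])
Fold: move[1]->U => UURULLUUR (positions: [(0, 0), (0, 1), (0, 2), (1, 2), (1, 3), (0, 3), (-1, 3), (-1, 4), (-1, 5), (0, 5)])
Fold: move[5]->U => UURULUUUR (positions: [(0, 0), (0, 1), (0, 2), (1, 2), (1, 3), (0, 3), (0, 4), (0, 5), (0, 6), (1, 6)])

Answer: (0,0) (0,1) (0,2) (1,2) (1,3) (0,3) (0,4) (0,5) (0,6) (1,6)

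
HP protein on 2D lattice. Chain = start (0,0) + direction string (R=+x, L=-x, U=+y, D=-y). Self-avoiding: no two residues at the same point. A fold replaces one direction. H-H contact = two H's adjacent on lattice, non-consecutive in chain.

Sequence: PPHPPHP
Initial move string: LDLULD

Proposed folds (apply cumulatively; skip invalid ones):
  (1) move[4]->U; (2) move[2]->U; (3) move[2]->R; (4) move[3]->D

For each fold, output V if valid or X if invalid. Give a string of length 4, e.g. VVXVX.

Initial: LDLULD -> [(0, 0), (-1, 0), (-1, -1), (-2, -1), (-2, 0), (-3, 0), (-3, -1)]
Fold 1: move[4]->U => LDLUUD INVALID (collision), skipped
Fold 2: move[2]->U => LDUULD INVALID (collision), skipped
Fold 3: move[2]->R => LDRULD INVALID (collision), skipped
Fold 4: move[3]->D => LDLDLD VALID

Answer: XXXV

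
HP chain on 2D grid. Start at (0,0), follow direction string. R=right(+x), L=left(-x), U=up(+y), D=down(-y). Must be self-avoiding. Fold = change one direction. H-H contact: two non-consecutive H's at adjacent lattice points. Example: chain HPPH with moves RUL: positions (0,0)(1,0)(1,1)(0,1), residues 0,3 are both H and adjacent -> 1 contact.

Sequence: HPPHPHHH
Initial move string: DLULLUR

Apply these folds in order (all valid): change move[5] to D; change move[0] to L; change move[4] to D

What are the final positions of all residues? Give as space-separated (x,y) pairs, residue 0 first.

Initial moves: DLULLUR
Fold: move[5]->D => DLULLDR (positions: [(0, 0), (0, -1), (-1, -1), (-1, 0), (-2, 0), (-3, 0), (-3, -1), (-2, -1)])
Fold: move[0]->L => LLULLDR (positions: [(0, 0), (-1, 0), (-2, 0), (-2, 1), (-3, 1), (-4, 1), (-4, 0), (-3, 0)])
Fold: move[4]->D => LLULDDR (positions: [(0, 0), (-1, 0), (-2, 0), (-2, 1), (-3, 1), (-3, 0), (-3, -1), (-2, -1)])

Answer: (0,0) (-1,0) (-2,0) (-2,1) (-3,1) (-3,0) (-3,-1) (-2,-1)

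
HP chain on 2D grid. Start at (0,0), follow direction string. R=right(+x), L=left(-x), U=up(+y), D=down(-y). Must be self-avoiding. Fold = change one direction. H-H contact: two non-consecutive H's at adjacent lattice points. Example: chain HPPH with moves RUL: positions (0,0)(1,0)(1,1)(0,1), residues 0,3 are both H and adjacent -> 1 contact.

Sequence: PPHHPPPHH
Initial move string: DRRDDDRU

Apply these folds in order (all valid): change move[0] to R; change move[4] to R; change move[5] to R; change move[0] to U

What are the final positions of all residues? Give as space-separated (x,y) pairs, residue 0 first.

Answer: (0,0) (0,1) (1,1) (2,1) (2,0) (3,0) (4,0) (5,0) (5,1)

Derivation:
Initial moves: DRRDDDRU
Fold: move[0]->R => RRRDDDRU (positions: [(0, 0), (1, 0), (2, 0), (3, 0), (3, -1), (3, -2), (3, -3), (4, -3), (4, -2)])
Fold: move[4]->R => RRRDRDRU (positions: [(0, 0), (1, 0), (2, 0), (3, 0), (3, -1), (4, -1), (4, -2), (5, -2), (5, -1)])
Fold: move[5]->R => RRRDRRRU (positions: [(0, 0), (1, 0), (2, 0), (3, 0), (3, -1), (4, -1), (5, -1), (6, -1), (6, 0)])
Fold: move[0]->U => URRDRRRU (positions: [(0, 0), (0, 1), (1, 1), (2, 1), (2, 0), (3, 0), (4, 0), (5, 0), (5, 1)])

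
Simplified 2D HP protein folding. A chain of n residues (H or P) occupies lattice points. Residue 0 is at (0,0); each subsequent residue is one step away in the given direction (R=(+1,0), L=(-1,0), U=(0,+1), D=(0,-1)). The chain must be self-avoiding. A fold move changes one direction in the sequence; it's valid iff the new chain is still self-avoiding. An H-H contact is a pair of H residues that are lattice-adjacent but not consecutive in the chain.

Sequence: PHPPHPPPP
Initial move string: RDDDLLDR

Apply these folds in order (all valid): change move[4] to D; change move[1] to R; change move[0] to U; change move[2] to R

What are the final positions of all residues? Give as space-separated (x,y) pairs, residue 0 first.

Answer: (0,0) (0,1) (1,1) (2,1) (2,0) (2,-1) (1,-1) (1,-2) (2,-2)

Derivation:
Initial moves: RDDDLLDR
Fold: move[4]->D => RDDDDLDR (positions: [(0, 0), (1, 0), (1, -1), (1, -2), (1, -3), (1, -4), (0, -4), (0, -5), (1, -5)])
Fold: move[1]->R => RRDDDLDR (positions: [(0, 0), (1, 0), (2, 0), (2, -1), (2, -2), (2, -3), (1, -3), (1, -4), (2, -4)])
Fold: move[0]->U => URDDDLDR (positions: [(0, 0), (0, 1), (1, 1), (1, 0), (1, -1), (1, -2), (0, -2), (0, -3), (1, -3)])
Fold: move[2]->R => URRDDLDR (positions: [(0, 0), (0, 1), (1, 1), (2, 1), (2, 0), (2, -1), (1, -1), (1, -2), (2, -2)])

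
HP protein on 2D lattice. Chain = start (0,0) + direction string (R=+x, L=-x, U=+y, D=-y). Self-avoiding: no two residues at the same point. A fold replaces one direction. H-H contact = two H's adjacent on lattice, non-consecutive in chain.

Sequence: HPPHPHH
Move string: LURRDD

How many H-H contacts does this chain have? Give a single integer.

Positions: [(0, 0), (-1, 0), (-1, 1), (0, 1), (1, 1), (1, 0), (1, -1)]
H-H contact: residue 0 @(0,0) - residue 5 @(1, 0)
H-H contact: residue 0 @(0,0) - residue 3 @(0, 1)

Answer: 2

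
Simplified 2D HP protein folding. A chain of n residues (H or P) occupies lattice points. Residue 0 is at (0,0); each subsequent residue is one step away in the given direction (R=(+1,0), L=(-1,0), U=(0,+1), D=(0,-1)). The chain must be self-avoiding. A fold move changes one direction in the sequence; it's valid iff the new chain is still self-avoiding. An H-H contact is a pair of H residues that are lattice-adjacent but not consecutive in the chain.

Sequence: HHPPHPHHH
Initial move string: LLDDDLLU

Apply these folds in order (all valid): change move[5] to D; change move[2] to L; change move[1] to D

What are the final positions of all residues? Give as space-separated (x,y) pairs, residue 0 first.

Answer: (0,0) (-1,0) (-1,-1) (-2,-1) (-2,-2) (-2,-3) (-2,-4) (-3,-4) (-3,-3)

Derivation:
Initial moves: LLDDDLLU
Fold: move[5]->D => LLDDDDLU (positions: [(0, 0), (-1, 0), (-2, 0), (-2, -1), (-2, -2), (-2, -3), (-2, -4), (-3, -4), (-3, -3)])
Fold: move[2]->L => LLLDDDLU (positions: [(0, 0), (-1, 0), (-2, 0), (-3, 0), (-3, -1), (-3, -2), (-3, -3), (-4, -3), (-4, -2)])
Fold: move[1]->D => LDLDDDLU (positions: [(0, 0), (-1, 0), (-1, -1), (-2, -1), (-2, -2), (-2, -3), (-2, -4), (-3, -4), (-3, -3)])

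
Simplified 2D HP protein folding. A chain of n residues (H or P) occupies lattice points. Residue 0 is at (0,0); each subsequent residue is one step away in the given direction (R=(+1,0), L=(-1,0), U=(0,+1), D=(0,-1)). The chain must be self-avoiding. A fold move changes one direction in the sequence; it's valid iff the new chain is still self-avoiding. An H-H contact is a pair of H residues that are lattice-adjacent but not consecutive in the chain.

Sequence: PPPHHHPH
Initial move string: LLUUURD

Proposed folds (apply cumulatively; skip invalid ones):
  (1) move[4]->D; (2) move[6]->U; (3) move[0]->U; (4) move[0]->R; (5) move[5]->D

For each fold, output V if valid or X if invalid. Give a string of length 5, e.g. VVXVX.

Initial: LLUUURD -> [(0, 0), (-1, 0), (-2, 0), (-2, 1), (-2, 2), (-2, 3), (-1, 3), (-1, 2)]
Fold 1: move[4]->D => LLUUDRD INVALID (collision), skipped
Fold 2: move[6]->U => LLUUURU VALID
Fold 3: move[0]->U => ULUUURU VALID
Fold 4: move[0]->R => RLUUURU INVALID (collision), skipped
Fold 5: move[5]->D => ULUUUDU INVALID (collision), skipped

Answer: XVVXX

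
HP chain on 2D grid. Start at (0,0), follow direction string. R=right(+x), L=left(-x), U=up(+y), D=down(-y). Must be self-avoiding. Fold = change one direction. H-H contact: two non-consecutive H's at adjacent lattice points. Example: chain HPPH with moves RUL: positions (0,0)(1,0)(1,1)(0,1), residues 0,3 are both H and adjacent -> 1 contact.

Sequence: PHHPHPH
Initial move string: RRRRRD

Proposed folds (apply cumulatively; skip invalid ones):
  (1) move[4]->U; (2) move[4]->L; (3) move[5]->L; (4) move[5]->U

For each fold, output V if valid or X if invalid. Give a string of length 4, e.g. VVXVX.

Initial: RRRRRD -> [(0, 0), (1, 0), (2, 0), (3, 0), (4, 0), (5, 0), (5, -1)]
Fold 1: move[4]->U => RRRRUD INVALID (collision), skipped
Fold 2: move[4]->L => RRRRLD INVALID (collision), skipped
Fold 3: move[5]->L => RRRRRL INVALID (collision), skipped
Fold 4: move[5]->U => RRRRRU VALID

Answer: XXXV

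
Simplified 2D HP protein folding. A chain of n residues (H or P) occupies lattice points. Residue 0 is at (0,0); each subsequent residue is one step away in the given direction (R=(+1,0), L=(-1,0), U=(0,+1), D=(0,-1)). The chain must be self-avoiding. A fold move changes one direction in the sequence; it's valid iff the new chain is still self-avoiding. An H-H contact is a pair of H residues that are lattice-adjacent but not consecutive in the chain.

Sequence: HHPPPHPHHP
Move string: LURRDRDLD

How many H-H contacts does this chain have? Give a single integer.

Positions: [(0, 0), (-1, 0), (-1, 1), (0, 1), (1, 1), (1, 0), (2, 0), (2, -1), (1, -1), (1, -2)]
H-H contact: residue 0 @(0,0) - residue 5 @(1, 0)
H-H contact: residue 5 @(1,0) - residue 8 @(1, -1)

Answer: 2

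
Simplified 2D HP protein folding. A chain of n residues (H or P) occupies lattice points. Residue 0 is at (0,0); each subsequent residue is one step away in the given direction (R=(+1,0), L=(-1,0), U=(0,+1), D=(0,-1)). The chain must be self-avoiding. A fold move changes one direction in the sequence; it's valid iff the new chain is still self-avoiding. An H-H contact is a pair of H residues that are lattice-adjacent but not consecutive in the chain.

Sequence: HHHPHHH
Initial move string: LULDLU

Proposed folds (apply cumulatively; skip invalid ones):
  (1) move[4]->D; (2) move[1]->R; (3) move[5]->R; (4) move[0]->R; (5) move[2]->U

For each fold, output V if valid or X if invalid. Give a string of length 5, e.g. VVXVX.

Answer: XXXXX

Derivation:
Initial: LULDLU -> [(0, 0), (-1, 0), (-1, 1), (-2, 1), (-2, 0), (-3, 0), (-3, 1)]
Fold 1: move[4]->D => LULDDU INVALID (collision), skipped
Fold 2: move[1]->R => LRLDLU INVALID (collision), skipped
Fold 3: move[5]->R => LULDLR INVALID (collision), skipped
Fold 4: move[0]->R => RULDLU INVALID (collision), skipped
Fold 5: move[2]->U => LUUDLU INVALID (collision), skipped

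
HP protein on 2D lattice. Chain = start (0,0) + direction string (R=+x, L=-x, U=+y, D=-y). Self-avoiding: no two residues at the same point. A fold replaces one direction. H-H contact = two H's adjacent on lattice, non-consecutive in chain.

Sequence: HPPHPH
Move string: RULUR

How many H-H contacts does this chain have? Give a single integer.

Positions: [(0, 0), (1, 0), (1, 1), (0, 1), (0, 2), (1, 2)]
H-H contact: residue 0 @(0,0) - residue 3 @(0, 1)

Answer: 1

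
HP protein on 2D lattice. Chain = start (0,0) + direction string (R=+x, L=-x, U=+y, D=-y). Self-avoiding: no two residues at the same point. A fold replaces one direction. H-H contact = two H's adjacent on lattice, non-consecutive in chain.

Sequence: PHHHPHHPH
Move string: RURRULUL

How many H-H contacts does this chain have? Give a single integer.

Answer: 1

Derivation:
Positions: [(0, 0), (1, 0), (1, 1), (2, 1), (3, 1), (3, 2), (2, 2), (2, 3), (1, 3)]
H-H contact: residue 3 @(2,1) - residue 6 @(2, 2)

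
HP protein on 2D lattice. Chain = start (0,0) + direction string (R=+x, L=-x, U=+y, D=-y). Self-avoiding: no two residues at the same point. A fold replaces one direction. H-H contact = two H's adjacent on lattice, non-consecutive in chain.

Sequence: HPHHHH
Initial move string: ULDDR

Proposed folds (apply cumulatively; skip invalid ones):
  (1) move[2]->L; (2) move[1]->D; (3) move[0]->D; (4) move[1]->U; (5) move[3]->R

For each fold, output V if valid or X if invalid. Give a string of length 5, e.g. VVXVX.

Answer: VXVXX

Derivation:
Initial: ULDDR -> [(0, 0), (0, 1), (-1, 1), (-1, 0), (-1, -1), (0, -1)]
Fold 1: move[2]->L => ULLDR VALID
Fold 2: move[1]->D => UDLDR INVALID (collision), skipped
Fold 3: move[0]->D => DLLDR VALID
Fold 4: move[1]->U => DULDR INVALID (collision), skipped
Fold 5: move[3]->R => DLLRR INVALID (collision), skipped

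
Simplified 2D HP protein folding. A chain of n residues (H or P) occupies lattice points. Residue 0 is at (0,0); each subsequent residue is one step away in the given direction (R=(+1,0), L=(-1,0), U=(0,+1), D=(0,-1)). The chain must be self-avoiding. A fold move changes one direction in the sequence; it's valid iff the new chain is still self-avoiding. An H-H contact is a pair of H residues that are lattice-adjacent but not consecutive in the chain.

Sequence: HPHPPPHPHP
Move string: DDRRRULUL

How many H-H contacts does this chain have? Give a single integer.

Answer: 0

Derivation:
Positions: [(0, 0), (0, -1), (0, -2), (1, -2), (2, -2), (3, -2), (3, -1), (2, -1), (2, 0), (1, 0)]
No H-H contacts found.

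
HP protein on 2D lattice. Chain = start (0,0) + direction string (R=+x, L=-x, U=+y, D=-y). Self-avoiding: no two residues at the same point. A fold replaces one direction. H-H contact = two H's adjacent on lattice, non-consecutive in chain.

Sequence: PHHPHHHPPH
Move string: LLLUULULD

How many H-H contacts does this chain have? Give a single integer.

Positions: [(0, 0), (-1, 0), (-2, 0), (-3, 0), (-3, 1), (-3, 2), (-4, 2), (-4, 3), (-5, 3), (-5, 2)]
H-H contact: residue 6 @(-4,2) - residue 9 @(-5, 2)

Answer: 1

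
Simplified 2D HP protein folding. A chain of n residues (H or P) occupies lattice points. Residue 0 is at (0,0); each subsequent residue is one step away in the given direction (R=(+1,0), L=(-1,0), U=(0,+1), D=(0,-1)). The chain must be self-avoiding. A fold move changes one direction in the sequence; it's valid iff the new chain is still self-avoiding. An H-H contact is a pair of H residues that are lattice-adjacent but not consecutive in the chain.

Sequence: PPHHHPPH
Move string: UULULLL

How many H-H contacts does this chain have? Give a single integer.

Positions: [(0, 0), (0, 1), (0, 2), (-1, 2), (-1, 3), (-2, 3), (-3, 3), (-4, 3)]
No H-H contacts found.

Answer: 0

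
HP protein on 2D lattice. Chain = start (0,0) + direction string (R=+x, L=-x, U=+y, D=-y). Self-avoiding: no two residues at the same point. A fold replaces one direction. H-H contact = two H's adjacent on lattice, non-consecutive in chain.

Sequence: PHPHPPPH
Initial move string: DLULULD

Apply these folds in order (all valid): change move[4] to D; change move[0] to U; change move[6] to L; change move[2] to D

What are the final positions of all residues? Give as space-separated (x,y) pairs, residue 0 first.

Answer: (0,0) (0,1) (-1,1) (-1,0) (-2,0) (-2,-1) (-3,-1) (-4,-1)

Derivation:
Initial moves: DLULULD
Fold: move[4]->D => DLULDLD (positions: [(0, 0), (0, -1), (-1, -1), (-1, 0), (-2, 0), (-2, -1), (-3, -1), (-3, -2)])
Fold: move[0]->U => ULULDLD (positions: [(0, 0), (0, 1), (-1, 1), (-1, 2), (-2, 2), (-2, 1), (-3, 1), (-3, 0)])
Fold: move[6]->L => ULULDLL (positions: [(0, 0), (0, 1), (-1, 1), (-1, 2), (-2, 2), (-2, 1), (-3, 1), (-4, 1)])
Fold: move[2]->D => ULDLDLL (positions: [(0, 0), (0, 1), (-1, 1), (-1, 0), (-2, 0), (-2, -1), (-3, -1), (-4, -1)])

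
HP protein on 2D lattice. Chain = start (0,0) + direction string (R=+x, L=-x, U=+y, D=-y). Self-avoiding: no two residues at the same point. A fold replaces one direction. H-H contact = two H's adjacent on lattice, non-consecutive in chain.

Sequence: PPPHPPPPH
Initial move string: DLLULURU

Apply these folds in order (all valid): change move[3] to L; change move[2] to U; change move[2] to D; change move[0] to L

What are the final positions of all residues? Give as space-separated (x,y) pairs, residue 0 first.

Initial moves: DLLULURU
Fold: move[3]->L => DLLLLURU (positions: [(0, 0), (0, -1), (-1, -1), (-2, -1), (-3, -1), (-4, -1), (-4, 0), (-3, 0), (-3, 1)])
Fold: move[2]->U => DLULLURU (positions: [(0, 0), (0, -1), (-1, -1), (-1, 0), (-2, 0), (-3, 0), (-3, 1), (-2, 1), (-2, 2)])
Fold: move[2]->D => DLDLLURU (positions: [(0, 0), (0, -1), (-1, -1), (-1, -2), (-2, -2), (-3, -2), (-3, -1), (-2, -1), (-2, 0)])
Fold: move[0]->L => LLDLLURU (positions: [(0, 0), (-1, 0), (-2, 0), (-2, -1), (-3, -1), (-4, -1), (-4, 0), (-3, 0), (-3, 1)])

Answer: (0,0) (-1,0) (-2,0) (-2,-1) (-3,-1) (-4,-1) (-4,0) (-3,0) (-3,1)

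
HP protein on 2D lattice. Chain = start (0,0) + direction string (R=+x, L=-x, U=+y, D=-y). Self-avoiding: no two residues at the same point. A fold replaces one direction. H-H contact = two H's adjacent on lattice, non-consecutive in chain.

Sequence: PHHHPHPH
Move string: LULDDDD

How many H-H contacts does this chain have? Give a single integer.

Positions: [(0, 0), (-1, 0), (-1, 1), (-2, 1), (-2, 0), (-2, -1), (-2, -2), (-2, -3)]
No H-H contacts found.

Answer: 0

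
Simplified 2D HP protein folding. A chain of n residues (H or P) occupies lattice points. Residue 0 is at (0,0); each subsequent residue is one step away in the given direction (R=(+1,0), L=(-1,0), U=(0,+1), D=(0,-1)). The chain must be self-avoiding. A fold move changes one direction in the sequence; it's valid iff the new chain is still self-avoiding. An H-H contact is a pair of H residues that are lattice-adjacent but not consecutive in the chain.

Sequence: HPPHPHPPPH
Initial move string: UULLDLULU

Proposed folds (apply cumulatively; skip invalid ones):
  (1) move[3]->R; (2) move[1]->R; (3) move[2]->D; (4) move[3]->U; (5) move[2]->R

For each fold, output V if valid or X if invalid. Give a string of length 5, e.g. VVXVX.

Initial: UULLDLULU -> [(0, 0), (0, 1), (0, 2), (-1, 2), (-2, 2), (-2, 1), (-3, 1), (-3, 2), (-4, 2), (-4, 3)]
Fold 1: move[3]->R => UULRDLULU INVALID (collision), skipped
Fold 2: move[1]->R => URLLDLULU INVALID (collision), skipped
Fold 3: move[2]->D => UUDLDLULU INVALID (collision), skipped
Fold 4: move[3]->U => UULUDLULU INVALID (collision), skipped
Fold 5: move[2]->R => UURLDLULU INVALID (collision), skipped

Answer: XXXXX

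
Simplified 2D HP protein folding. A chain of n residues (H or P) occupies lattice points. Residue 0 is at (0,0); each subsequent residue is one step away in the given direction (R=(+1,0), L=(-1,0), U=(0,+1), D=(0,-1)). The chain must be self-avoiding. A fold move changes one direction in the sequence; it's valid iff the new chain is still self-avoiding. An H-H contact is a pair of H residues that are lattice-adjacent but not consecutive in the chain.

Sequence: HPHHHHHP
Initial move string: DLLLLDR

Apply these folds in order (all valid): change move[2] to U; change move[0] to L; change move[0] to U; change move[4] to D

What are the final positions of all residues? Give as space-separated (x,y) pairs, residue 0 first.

Answer: (0,0) (0,1) (-1,1) (-1,2) (-2,2) (-2,1) (-2,0) (-1,0)

Derivation:
Initial moves: DLLLLDR
Fold: move[2]->U => DLULLDR (positions: [(0, 0), (0, -1), (-1, -1), (-1, 0), (-2, 0), (-3, 0), (-3, -1), (-2, -1)])
Fold: move[0]->L => LLULLDR (positions: [(0, 0), (-1, 0), (-2, 0), (-2, 1), (-3, 1), (-4, 1), (-4, 0), (-3, 0)])
Fold: move[0]->U => ULULLDR (positions: [(0, 0), (0, 1), (-1, 1), (-1, 2), (-2, 2), (-3, 2), (-3, 1), (-2, 1)])
Fold: move[4]->D => ULULDDR (positions: [(0, 0), (0, 1), (-1, 1), (-1, 2), (-2, 2), (-2, 1), (-2, 0), (-1, 0)])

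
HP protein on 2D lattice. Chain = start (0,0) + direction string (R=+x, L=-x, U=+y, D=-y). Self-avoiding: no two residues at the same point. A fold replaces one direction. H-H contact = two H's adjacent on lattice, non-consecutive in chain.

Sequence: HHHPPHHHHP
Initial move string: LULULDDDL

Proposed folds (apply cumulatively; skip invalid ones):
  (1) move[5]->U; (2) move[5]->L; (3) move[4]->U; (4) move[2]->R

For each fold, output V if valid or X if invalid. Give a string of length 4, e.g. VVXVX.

Initial: LULULDDDL -> [(0, 0), (-1, 0), (-1, 1), (-2, 1), (-2, 2), (-3, 2), (-3, 1), (-3, 0), (-3, -1), (-4, -1)]
Fold 1: move[5]->U => LULULUDDL INVALID (collision), skipped
Fold 2: move[5]->L => LULULLDDL VALID
Fold 3: move[4]->U => LULUULDDL VALID
Fold 4: move[2]->R => LURUULDDL INVALID (collision), skipped

Answer: XVVX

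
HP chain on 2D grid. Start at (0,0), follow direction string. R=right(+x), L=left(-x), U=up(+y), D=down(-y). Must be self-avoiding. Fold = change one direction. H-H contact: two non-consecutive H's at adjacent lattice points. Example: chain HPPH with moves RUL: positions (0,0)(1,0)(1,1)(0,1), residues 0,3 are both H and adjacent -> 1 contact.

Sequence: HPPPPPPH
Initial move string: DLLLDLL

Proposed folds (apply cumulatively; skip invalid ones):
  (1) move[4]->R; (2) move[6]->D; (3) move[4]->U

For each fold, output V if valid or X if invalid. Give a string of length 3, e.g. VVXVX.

Initial: DLLLDLL -> [(0, 0), (0, -1), (-1, -1), (-2, -1), (-3, -1), (-3, -2), (-4, -2), (-5, -2)]
Fold 1: move[4]->R => DLLLRLL INVALID (collision), skipped
Fold 2: move[6]->D => DLLLDLD VALID
Fold 3: move[4]->U => DLLLULD VALID

Answer: XVV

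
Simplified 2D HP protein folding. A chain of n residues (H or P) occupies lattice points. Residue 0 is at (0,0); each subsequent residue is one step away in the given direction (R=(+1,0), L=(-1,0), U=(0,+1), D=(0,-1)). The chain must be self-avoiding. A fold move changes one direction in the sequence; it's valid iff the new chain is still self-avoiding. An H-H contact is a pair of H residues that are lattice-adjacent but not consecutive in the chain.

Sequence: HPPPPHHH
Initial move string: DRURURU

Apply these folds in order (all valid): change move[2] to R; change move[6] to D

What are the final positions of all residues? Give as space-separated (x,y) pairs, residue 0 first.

Initial moves: DRURURU
Fold: move[2]->R => DRRRURU (positions: [(0, 0), (0, -1), (1, -1), (2, -1), (3, -1), (3, 0), (4, 0), (4, 1)])
Fold: move[6]->D => DRRRURD (positions: [(0, 0), (0, -1), (1, -1), (2, -1), (3, -1), (3, 0), (4, 0), (4, -1)])

Answer: (0,0) (0,-1) (1,-1) (2,-1) (3,-1) (3,0) (4,0) (4,-1)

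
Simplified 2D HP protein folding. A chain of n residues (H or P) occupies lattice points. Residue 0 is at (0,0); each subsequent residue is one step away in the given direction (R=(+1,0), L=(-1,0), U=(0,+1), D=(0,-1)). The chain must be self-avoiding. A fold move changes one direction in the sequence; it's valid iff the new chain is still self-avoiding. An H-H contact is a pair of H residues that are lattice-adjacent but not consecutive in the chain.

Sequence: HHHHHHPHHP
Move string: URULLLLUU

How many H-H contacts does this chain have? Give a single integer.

Answer: 1

Derivation:
Positions: [(0, 0), (0, 1), (1, 1), (1, 2), (0, 2), (-1, 2), (-2, 2), (-3, 2), (-3, 3), (-3, 4)]
H-H contact: residue 1 @(0,1) - residue 4 @(0, 2)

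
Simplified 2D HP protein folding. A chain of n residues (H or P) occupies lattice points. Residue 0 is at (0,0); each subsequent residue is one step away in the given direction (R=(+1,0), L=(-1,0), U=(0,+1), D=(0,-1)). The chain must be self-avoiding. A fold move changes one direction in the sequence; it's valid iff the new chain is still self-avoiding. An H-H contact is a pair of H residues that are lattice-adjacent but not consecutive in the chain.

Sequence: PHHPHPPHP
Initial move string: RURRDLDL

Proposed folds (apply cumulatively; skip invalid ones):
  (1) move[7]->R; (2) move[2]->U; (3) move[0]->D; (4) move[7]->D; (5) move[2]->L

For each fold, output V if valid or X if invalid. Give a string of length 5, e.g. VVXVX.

Initial: RURRDLDL -> [(0, 0), (1, 0), (1, 1), (2, 1), (3, 1), (3, 0), (2, 0), (2, -1), (1, -1)]
Fold 1: move[7]->R => RURRDLDR VALID
Fold 2: move[2]->U => RUURDLDR INVALID (collision), skipped
Fold 3: move[0]->D => DURRDLDR INVALID (collision), skipped
Fold 4: move[7]->D => RURRDLDD VALID
Fold 5: move[2]->L => RULRDLDD INVALID (collision), skipped

Answer: VXXVX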